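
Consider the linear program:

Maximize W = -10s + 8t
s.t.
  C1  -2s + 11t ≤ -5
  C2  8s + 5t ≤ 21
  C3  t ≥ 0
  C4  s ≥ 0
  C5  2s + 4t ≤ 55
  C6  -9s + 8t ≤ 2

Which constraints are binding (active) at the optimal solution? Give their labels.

C1 and C3

Feasible corners and W = -10s + 8t:
  (128/49, 1/49) → W = -1272/49
  (5/2, 0) → W = -25
  (21/8, 0) → W = -105/4

The maximum is at (5/2, 0). Substituting into each constraint, equality holds for C1 and C3; the remaining constraints have slack.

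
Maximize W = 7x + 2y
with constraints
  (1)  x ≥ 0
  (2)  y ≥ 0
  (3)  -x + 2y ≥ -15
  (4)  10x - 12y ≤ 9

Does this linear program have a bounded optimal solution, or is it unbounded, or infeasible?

From the feasible point (0, 0), moving in the direction (0, 1) keeps every constraint satisfied while W increases without bound.

unbounded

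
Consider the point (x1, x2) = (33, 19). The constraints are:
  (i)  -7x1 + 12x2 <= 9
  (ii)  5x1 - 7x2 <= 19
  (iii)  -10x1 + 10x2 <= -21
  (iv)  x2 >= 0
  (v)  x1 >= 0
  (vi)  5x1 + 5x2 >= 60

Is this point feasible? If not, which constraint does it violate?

not feasible — violates (ii)

Constraint (ii): 5x1 - 7x2 = 32, which is not ≤ 19. All other constraints are satisfied.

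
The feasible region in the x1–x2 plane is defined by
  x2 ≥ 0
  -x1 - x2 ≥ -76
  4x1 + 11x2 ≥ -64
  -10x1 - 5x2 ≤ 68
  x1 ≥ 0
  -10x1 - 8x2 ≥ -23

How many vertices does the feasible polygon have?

The feasible vertices (each the meet of two boundaries and inside every other half-plane) are:
  (0, 0)
  (23/10, 0)
  (0, 23/8)

3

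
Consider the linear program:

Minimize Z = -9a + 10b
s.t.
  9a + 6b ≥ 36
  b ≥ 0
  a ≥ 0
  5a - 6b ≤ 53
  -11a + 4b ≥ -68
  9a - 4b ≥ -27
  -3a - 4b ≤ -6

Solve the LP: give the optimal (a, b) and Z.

a = 68/11, b = 0, minimum Z = -612/11

Vertices and Z = -9a + 10b:
  (4, 0) → Z = -36
  (0, 6) → Z = 60
  (68/11, 0) → Z = -612/11
  (0, 27/4) → Z = 135/2
  (95/2, 909/8) → Z = 2835/4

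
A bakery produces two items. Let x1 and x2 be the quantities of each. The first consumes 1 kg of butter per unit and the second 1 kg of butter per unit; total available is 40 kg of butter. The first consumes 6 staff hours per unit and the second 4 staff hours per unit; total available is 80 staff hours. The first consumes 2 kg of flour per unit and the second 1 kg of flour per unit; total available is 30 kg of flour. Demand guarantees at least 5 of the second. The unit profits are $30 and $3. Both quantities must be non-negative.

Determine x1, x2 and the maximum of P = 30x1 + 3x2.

x1 = 10, x2 = 5, maximum P = 315

Corner points and P = 30x1 + 3x2:
  (0, 20) → P = 60
  (0, 5) → P = 15
  (10, 5) → P = 315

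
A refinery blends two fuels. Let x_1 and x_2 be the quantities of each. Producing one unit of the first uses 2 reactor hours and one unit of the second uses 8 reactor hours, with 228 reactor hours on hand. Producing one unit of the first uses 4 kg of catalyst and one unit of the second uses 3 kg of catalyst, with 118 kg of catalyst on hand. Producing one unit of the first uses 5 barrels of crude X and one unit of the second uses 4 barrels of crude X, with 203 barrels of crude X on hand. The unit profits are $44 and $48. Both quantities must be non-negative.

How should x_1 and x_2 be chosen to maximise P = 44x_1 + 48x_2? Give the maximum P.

x_1 = 10, x_2 = 26, maximum P = 1688

Extreme points and P = 44x_1 + 48x_2:
  (0, 0) → P = 0
  (0, 57/2) → P = 1368
  (59/2, 0) → P = 1298
  (10, 26) → P = 1688

The optimum lies where 2x_1 + 8x_2 = 228 and 4x_1 + 3x_2 = 118.
Solving simultaneously gives x_1 = 10, x_2 = 26.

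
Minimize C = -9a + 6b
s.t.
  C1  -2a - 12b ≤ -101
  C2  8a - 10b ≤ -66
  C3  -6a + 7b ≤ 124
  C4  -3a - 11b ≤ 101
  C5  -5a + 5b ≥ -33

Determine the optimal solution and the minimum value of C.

a = 851/5, b = 818/5, minimum C = -2751/5

Corner points and C = -9a + 6b:
  (109/58, 235/29) → C = 1839/58
  (-781/86, 427/43) → C = 12153/86
  (66, 297/5) → C = -1188/5
  (851/5, 818/5) → C = -2751/5

At the optimal vertex, -6a + 7b = 124 and -5a + 5b = -33.
Solving simultaneously gives a = 851/5, b = 818/5.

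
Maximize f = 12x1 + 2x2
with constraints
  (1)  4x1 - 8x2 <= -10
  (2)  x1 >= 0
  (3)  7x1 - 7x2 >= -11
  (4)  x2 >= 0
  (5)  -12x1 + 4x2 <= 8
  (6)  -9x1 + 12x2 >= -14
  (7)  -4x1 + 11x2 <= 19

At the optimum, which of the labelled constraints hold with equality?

(1) and (7)

Feasible corners and f = 12x1 + 2x2:
  (0, 5/4) → f = 5/2
  (7/2, 3) → f = 48
  (0, 11/7) → f = 22/7
  (12/49, 89/49) → f = 46/7

The maximum is at (7/2, 3). Substituting into each constraint, equality holds for (1) and (7); the remaining constraints have slack.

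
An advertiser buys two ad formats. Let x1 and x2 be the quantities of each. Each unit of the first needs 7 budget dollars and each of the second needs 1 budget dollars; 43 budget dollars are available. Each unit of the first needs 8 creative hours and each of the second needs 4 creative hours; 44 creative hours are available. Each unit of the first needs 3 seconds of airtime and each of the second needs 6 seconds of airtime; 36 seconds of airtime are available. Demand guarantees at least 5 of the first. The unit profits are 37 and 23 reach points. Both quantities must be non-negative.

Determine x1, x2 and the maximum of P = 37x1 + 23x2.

x1 = 5, x2 = 1, maximum P = 208

Feasible corners and P = 37x1 + 23x2:
  (11/2, 0) → P = 407/2
  (5, 0) → P = 185
  (5, 1) → P = 208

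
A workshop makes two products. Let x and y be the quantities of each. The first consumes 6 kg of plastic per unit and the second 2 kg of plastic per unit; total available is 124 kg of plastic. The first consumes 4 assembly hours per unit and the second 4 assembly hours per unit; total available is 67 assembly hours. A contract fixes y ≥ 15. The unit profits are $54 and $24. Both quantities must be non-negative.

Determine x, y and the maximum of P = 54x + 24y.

Extreme points and P = 54x + 24y:
  (0, 67/4) → P = 402
  (0, 15) → P = 360
  (7/4, 15) → P = 909/2

The optimum lies where 4x + 4y = 67 and y = 15.
Solving simultaneously gives x = 7/4, y = 15.

x = 7/4, y = 15, maximum P = 909/2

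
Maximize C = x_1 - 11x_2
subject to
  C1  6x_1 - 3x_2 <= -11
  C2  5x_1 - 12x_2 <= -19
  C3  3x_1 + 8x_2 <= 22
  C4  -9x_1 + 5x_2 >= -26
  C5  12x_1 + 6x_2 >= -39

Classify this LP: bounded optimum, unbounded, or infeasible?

Vertices and C = x_1 - 11x_2:
  (-25/19, 59/57) → C = -724/57
  (-22/57, 55/19) → C = -1837/57
  (-97/29, 11/58) → C = -315/58
  (-74/13, 127/26) → C = -1545/26
The feasible region has finitely many vertices and no improving ray; the maximum is -315/58 at (-97/29, 11/58).

bounded optimum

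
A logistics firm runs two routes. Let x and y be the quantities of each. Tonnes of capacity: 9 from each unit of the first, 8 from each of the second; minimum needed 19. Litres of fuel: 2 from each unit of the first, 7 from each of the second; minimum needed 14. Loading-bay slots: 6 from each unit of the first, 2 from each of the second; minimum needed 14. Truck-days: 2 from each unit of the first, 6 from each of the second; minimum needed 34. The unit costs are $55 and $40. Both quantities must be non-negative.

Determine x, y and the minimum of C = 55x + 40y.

x = 1/2, y = 11/2, minimum C = 495/2

Feasible corners and C = 55x + 40y:
  (0, 7) → C = 280
  (17, 0) → C = 935
  (1/2, 11/2) → C = 495/2
The feasible region is unbounded (it extends along (0, 1), (1, 0)), but C strictly increases along every unbounded feasible direction, so there is no improving ray and the minimum is attained at a vertex.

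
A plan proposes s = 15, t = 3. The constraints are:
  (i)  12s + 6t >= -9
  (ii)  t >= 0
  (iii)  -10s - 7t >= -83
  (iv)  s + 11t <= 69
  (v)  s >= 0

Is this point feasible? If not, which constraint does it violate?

Constraint (iii): -10s - 7t = -171, which is not ≥ -83. All other constraints are satisfied.

not feasible — violates (iii)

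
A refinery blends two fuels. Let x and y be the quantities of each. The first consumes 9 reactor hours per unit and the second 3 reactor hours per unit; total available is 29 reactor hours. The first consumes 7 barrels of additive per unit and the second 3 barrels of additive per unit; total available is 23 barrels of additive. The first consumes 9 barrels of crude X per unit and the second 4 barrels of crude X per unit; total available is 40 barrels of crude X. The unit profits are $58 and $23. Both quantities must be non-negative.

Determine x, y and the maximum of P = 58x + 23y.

x = 3, y = 2/3, maximum P = 568/3

Corner points and P = 58x + 23y:
  (0, 0) → P = 0
  (0, 23/3) → P = 529/3
  (29/9, 0) → P = 1682/9
  (3, 2/3) → P = 568/3

At the optimal vertex, 9x + 3y = 29 and 7x + 3y = 23.
Solving simultaneously gives x = 3, y = 2/3.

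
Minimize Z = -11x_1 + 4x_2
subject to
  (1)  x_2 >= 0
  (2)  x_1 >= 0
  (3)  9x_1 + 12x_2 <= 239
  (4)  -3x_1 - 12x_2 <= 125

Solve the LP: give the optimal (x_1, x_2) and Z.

x_1 = 239/9, x_2 = 0, minimum Z = -2629/9

Vertices and Z = -11x_1 + 4x_2:
  (0, 0) → Z = 0
  (239/9, 0) → Z = -2629/9
  (0, 239/12) → Z = 239/3

The binding constraints are x_2 = 0 and 9x_1 + 12x_2 = 239.
Solving simultaneously gives x_1 = 239/9, x_2 = 0.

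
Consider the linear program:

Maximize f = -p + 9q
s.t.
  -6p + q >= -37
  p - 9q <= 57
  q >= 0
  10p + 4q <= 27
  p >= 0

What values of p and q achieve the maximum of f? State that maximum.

p = 0, q = 27/4, maximum f = 243/4

Corner points and f = -p + 9q:
  (27/10, 0) → f = -27/10
  (0, 0) → f = 0
  (0, 27/4) → f = 243/4

At the optimal vertex, 10p + 4q = 27 and p = 0.
Solving simultaneously gives p = 0, q = 27/4.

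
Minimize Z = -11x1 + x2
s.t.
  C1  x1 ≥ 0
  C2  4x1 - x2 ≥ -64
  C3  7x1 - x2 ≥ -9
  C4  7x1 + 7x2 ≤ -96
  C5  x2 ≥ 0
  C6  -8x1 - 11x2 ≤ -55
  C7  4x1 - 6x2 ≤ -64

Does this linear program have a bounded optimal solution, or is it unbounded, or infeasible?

The boundaries 4x1 - x2 = -64 and 7x1 - x2 = -9 meet at (55/3, 412/3), but that point violates 7x1 + 7x2 ≤ -96. Every candidate vertex is excluded by some other constraint, so the feasible region is empty.

infeasible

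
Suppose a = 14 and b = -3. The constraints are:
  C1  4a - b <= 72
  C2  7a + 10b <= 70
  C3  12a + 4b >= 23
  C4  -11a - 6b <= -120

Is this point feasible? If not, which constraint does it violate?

feasible

C1: 59 ≤ 72 ✓
C2: 68 ≤ 70 ✓
C3: 156 ≥ 23 ✓
C4: -136 ≤ -120 ✓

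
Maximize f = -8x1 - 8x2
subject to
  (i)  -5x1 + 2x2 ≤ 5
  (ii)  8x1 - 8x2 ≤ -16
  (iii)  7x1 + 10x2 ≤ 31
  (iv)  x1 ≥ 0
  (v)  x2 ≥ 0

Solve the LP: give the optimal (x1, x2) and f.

x1 = 0, x2 = 2, maximum f = -16

Extreme points and f = -8x1 - 8x2:
  (3/16, 95/32) → f = -101/4
  (0, 5/2) → f = -20
  (11/17, 45/17) → f = -448/17
  (0, 2) → f = -16

At the optimal vertex, 8x1 - 8x2 = -16 and x1 = 0.
Solving simultaneously gives x1 = 0, x2 = 2.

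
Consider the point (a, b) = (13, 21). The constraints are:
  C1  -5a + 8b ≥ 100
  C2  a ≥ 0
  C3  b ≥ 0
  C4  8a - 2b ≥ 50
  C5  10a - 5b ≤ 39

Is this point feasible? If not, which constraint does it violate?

C1: 103 ≥ 100 ✓
C2: 13 ≥ 0 ✓
C3: 21 ≥ 0 ✓
C4: 62 ≥ 50 ✓
C5: 25 ≤ 39 ✓

feasible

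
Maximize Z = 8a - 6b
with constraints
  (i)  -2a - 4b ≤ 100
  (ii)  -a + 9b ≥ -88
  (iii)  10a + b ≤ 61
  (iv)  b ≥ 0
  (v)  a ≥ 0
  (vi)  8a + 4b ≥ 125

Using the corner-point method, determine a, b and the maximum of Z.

Corner points and Z = 8a - 6b:
  (0, 61) → Z = -366
  (119/32, 381/16) → Z = -905/8
  (0, 125/4) → Z = -375/2

a = 119/32, b = 381/16, maximum Z = -905/8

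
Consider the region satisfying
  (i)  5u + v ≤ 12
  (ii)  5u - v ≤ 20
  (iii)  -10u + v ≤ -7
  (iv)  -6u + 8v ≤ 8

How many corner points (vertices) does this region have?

Pairwise boundary intersections that survive every other constraint:
  (16/5, -4)
  (44/23, 56/23)
  (-13/5, -33)
  (32/37, 61/37)

4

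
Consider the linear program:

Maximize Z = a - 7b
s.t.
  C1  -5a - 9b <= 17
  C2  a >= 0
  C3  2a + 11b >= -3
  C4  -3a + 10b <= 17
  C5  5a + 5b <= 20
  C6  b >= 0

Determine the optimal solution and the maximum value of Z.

Extreme points and Z = a - 7b:
  (0, 17/10) → Z = -119/10
  (0, 0) → Z = 0
  (23/13, 29/13) → Z = -180/13
  (4, 0) → Z = 4

a = 4, b = 0, maximum Z = 4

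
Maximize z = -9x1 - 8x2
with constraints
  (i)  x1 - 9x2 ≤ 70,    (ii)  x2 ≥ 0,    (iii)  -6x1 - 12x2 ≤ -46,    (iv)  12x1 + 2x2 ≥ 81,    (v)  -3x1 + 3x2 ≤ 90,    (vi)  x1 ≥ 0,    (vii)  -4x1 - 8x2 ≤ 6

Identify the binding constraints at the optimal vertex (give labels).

(iii) and (iv)

Feasible corners and z = -9x1 - 8x2:
  (70, 0) → z = -630
  (23/3, 0) → z = -69
  (20/3, 1/2) → z = -64
  (3/2, 63/2) → z = -531/2
The feasible region is unbounded (it extends along (1, 1), (9, 1)), but z strictly decreases along every unbounded feasible direction, so there is no improving ray and the maximum is attained at a vertex.

The maximum is at (20/3, 1/2). Substituting into each constraint, equality holds for (iii) and (iv); the remaining constraints have slack.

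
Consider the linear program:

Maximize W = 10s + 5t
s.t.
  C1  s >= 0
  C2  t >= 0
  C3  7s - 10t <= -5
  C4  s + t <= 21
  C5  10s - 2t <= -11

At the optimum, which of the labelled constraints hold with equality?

Extreme points and W = 10s + 5t:
  (0, 21) → W = 105
  (0, 11/2) → W = 55/2
  (31/12, 221/12) → W = 1415/12

The maximum is at (31/12, 221/12). Substituting into each constraint, equality holds for C4 and C5; the remaining constraints have slack.

C4 and C5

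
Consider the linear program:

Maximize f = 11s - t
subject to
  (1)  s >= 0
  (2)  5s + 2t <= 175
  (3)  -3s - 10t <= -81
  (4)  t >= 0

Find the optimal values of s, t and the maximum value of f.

Feasible corners and f = 11s - t:
  (0, 175/2) → f = -175/2
  (0, 81/10) → f = -81/10
  (35, 0) → f = 385
  (27, 0) → f = 297

The binding constraints are 5s + 2t = 175 and t = 0.
Solving simultaneously gives s = 35, t = 0.

s = 35, t = 0, maximum f = 385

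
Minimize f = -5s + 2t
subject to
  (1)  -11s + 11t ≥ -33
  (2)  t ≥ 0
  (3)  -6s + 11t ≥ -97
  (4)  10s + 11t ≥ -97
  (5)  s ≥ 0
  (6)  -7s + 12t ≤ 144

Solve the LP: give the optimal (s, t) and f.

Corner points and f = -5s + 2t:
  (3, 0) → f = -15
  (36, 33) → f = -114
  (0, 0) → f = 0
  (0, 12) → f = 24

At the optimal vertex, -11s + 11t = -33 and -7s + 12t = 144.
Solving simultaneously gives s = 36, t = 33.

s = 36, t = 33, minimum f = -114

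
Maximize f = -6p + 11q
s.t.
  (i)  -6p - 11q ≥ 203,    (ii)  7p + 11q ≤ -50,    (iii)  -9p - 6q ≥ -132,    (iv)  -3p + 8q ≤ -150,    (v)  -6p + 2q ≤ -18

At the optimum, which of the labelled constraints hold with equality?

(iv) and (v)

Vertices and f = -6p + 11q:
  (890/21, -291/7) → f = -4981/7
  (26/81, -503/27) → f = -5585/27
  (-26/7, -141/7) → f = -1395/7
The feasible region is unbounded (it extends along (-1, -3), (2, -3)), but f strictly decreases along every unbounded feasible direction, so there is no improving ray and the maximum is attained at a vertex.

The maximum is at (-26/7, -141/7). Substituting into each constraint, equality holds for (iv) and (v); the remaining constraints have slack.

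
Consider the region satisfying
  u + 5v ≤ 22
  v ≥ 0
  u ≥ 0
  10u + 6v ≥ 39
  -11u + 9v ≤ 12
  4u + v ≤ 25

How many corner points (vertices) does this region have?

5

Pairwise boundary intersections that survive every other constraint:
  (69/32, 127/32)
  (103/19, 63/19)
  (39/10, 0)
  (25/4, 0)
  (93/52, 183/52)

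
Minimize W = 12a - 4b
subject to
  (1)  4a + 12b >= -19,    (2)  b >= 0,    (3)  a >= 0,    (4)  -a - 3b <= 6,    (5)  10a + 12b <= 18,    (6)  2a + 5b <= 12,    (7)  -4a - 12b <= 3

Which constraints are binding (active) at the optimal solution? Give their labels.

(3) and (5)

Vertices and W = 12a - 4b:
  (0, 0) → W = 0
  (9/5, 0) → W = 108/5
  (0, 3/2) → W = -6

The minimum is at (0, 3/2). Substituting into each constraint, equality holds for (3) and (5); the remaining constraints have slack.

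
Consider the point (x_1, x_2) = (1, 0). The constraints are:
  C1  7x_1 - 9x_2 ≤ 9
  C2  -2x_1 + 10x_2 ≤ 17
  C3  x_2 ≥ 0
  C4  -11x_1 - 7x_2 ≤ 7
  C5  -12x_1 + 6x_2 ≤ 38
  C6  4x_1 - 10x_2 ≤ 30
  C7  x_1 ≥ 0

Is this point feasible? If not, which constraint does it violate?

C1: 7 ≤ 9 ✓
C2: -2 ≤ 17 ✓
C3: 0 ≥ 0 ✓
C4: -11 ≤ 7 ✓
C5: -12 ≤ 38 ✓
C6: 4 ≤ 30 ✓
C7: 1 ≥ 0 ✓

feasible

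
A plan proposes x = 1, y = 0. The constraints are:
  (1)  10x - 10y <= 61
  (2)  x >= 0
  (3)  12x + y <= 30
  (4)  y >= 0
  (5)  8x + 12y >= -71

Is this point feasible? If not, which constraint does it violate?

(1): 10 ≤ 61 ✓
(2): 1 ≥ 0 ✓
(3): 12 ≤ 30 ✓
(4): 0 ≥ 0 ✓
(5): 8 ≥ -71 ✓

feasible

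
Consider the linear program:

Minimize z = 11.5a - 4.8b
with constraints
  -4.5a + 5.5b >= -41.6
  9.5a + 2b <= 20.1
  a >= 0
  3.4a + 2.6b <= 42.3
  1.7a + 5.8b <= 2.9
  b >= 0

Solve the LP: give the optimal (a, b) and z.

a = 0, b = 0.5, minimum z = -2.4

Vertices and z = 11.5a - 4.8b:
  (0, 1/2) → z = -12/5
  (0, 0) → z = 0
  (29/17, 0) → z = 667/34

At the optimal vertex, a = 0 and 1.7a + 5.8b = 2.9.
Solving simultaneously gives a = 0, b = 1/2.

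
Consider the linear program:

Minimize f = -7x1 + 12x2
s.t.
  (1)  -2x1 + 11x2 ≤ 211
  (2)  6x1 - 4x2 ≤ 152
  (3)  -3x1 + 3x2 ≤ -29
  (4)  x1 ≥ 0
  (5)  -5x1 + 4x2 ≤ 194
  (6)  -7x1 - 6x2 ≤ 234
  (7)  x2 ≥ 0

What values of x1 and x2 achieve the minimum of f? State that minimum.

x1 = 76/3, x2 = 0, minimum f = -532/3

Corner points and f = -7x1 + 12x2:
  (1258/29, 785/29) → f = 614/29
  (952/27, 691/27) → f = 1628/27
  (76/3, 0) → f = -532/3
  (29/3, 0) → f = -203/3

The optimum lies where 6x1 - 4x2 = 152 and x2 = 0.
Solving simultaneously gives x1 = 76/3, x2 = 0.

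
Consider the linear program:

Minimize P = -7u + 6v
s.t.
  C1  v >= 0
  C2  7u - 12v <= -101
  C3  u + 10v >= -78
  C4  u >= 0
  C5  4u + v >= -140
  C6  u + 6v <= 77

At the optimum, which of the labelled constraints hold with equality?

C2 and C6

Vertices and P = -7u + 6v:
  (0, 101/12) → P = 101/2
  (53/9, 320/27) → P = 269/9
  (0, 77/6) → P = 77

The minimum is at (53/9, 320/27). Substituting into each constraint, equality holds for C2 and C6; the remaining constraints have slack.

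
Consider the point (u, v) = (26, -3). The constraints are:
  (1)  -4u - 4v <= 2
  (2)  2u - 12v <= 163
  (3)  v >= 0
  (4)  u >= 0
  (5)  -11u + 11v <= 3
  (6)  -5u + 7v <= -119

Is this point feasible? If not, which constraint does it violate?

not feasible — violates (3)

Constraint (3): v = -3, which is not ≥ 0. All other constraints are satisfied.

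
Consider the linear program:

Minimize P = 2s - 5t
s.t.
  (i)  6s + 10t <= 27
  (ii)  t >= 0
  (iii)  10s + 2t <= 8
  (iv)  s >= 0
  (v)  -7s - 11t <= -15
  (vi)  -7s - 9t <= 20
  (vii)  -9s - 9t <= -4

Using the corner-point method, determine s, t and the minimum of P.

s = 0, t = 27/10, minimum P = -27/2

The binding constraints are 6s + 10t = 27 and s = 0.
Solving simultaneously gives s = 0, t = 27/10.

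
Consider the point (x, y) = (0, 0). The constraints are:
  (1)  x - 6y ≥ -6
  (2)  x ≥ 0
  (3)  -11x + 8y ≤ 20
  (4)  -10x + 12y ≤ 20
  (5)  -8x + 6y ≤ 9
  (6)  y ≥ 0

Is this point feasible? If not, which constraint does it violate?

feasible

(1): 0 ≥ -6 ✓
(2): 0 ≥ 0 ✓
(3): 0 ≤ 20 ✓
(4): 0 ≤ 20 ✓
(5): 0 ≤ 9 ✓
(6): 0 ≥ 0 ✓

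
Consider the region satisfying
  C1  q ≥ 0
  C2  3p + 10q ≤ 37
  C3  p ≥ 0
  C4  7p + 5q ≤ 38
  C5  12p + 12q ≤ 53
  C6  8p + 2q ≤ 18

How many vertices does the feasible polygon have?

Pairwise boundary intersections that survive every other constraint:
  (0, 0)
  (9/4, 0)
  (0, 37/10)
  (43/42, 95/28)
  (55/36, 26/9)

5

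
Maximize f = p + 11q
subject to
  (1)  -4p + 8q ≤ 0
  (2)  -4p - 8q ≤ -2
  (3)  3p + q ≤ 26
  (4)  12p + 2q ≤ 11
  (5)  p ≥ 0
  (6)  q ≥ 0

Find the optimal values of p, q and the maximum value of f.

Corner points and f = p + 11q:
  (1/4, 1/8) → f = 13/8
  (11/13, 11/26) → f = 11/2
  (1/2, 0) → f = 1/2
  (11/12, 0) → f = 11/12

The optimum lies where -4p + 8q = 0 and 12p + 2q = 11.
Solving simultaneously gives p = 11/13, q = 11/26.

p = 11/13, q = 11/26, maximum f = 11/2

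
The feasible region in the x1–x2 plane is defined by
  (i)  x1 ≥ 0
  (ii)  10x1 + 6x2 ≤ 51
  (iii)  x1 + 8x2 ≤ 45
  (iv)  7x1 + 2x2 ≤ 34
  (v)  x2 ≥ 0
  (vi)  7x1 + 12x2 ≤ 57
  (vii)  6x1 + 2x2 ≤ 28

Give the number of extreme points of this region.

Intersecting each pair of boundary lines and keeping only the points that satisfy every inequality leaves:
  (0, 0)
  (0, 19/4)
  (45/13, 71/26)
  (33/8, 13/8)
  (14/3, 0)

5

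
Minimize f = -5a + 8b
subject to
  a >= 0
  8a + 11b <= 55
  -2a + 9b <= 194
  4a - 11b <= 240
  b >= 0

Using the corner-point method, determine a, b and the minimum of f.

At the optimal vertex, 8a + 11b = 55 and b = 0.
Solving simultaneously gives a = 55/8, b = 0.

a = 55/8, b = 0, minimum f = -275/8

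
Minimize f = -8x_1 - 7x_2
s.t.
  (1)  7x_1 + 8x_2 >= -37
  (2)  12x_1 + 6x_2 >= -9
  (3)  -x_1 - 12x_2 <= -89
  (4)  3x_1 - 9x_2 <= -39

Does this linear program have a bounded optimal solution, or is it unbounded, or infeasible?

From the feasible point (-107/23, 359/46), moving in the direction (-6, 12) keeps every constraint satisfied while f decreases without bound.

unbounded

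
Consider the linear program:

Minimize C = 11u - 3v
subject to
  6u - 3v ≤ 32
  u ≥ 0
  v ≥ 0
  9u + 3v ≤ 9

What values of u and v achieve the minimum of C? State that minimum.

u = 0, v = 3, minimum C = -9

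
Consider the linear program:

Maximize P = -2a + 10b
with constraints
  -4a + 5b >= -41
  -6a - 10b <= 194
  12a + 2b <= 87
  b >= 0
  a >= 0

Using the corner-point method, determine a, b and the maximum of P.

a = 0, b = 87/2, maximum P = 435

Feasible corners and P = -2a + 10b:
  (29/4, 0) → P = -29/2
  (0, 87/2) → P = 435
  (0, 0) → P = 0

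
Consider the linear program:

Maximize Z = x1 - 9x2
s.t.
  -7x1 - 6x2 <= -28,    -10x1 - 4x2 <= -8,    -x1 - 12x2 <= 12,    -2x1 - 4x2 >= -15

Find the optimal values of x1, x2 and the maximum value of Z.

Extreme points and Z = x1 - 9x2:
  (68/13, -56/39) → Z = 236/13
  (11/8, 49/16) → Z = -419/16
  (57/5, -39/20) → Z = 579/20

At the optimal vertex, -x1 - 12x2 = 12 and -2x1 - 4x2 = -15.
Solving simultaneously gives x1 = 57/5, x2 = -39/20.

x1 = 57/5, x2 = -39/20, maximum Z = 579/20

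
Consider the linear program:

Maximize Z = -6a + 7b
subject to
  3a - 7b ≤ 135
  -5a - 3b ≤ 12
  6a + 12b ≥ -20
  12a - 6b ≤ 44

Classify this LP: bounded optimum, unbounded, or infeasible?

From the feasible point (-2, -2/3), moving in the direction (6, 12) keeps every constraint satisfied while Z increases without bound.

unbounded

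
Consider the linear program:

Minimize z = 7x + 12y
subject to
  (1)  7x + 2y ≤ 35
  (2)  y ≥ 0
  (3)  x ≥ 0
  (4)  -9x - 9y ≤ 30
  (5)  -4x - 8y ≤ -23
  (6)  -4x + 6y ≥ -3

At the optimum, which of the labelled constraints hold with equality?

Corner points and z = 7x + 12y:
  (0, 35/2) → z = 210
  (108/25, 119/50) → z = 294/5
  (0, 23/8) → z = 69/2
  (81/28, 10/7) → z = 1047/28

The minimum is at (0, 23/8). Substituting into each constraint, equality holds for (3) and (5); the remaining constraints have slack.

(3) and (5)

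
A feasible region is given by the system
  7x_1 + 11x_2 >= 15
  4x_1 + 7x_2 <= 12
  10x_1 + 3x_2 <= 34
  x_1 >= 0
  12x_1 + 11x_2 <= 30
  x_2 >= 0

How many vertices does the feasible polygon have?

Intersecting each pair of boundary lines and keeping only the points that satisfy every inequality leaves:
  (0, 15/11)
  (15/7, 0)
  (0, 12/7)
  (39/20, 3/5)
  (5/2, 0)

5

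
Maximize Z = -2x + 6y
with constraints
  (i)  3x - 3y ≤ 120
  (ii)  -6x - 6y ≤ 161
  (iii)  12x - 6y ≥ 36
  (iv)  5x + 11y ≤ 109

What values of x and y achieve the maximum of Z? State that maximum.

x = 175/27, y = 188/27, maximum Z = 778/27

Vertices and Z = -2x + 6y:
  (79/12, -401/12) → Z = -641/3
  (549/16, -91/16) → Z = -411/4
  (-125/18, -179/9) → Z = -949/9
  (175/27, 188/27) → Z = 778/27

The optimum lies where 12x - 6y = 36 and 5x + 11y = 109.
Solving simultaneously gives x = 175/27, y = 188/27.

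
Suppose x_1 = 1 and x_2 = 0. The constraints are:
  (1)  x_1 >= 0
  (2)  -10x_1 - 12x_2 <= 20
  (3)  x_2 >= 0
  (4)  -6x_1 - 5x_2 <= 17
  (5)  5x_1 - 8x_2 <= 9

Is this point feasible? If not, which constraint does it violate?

(1): 1 ≥ 0 ✓
(2): -10 ≤ 20 ✓
(3): 0 ≥ 0 ✓
(4): -6 ≤ 17 ✓
(5): 5 ≤ 9 ✓

feasible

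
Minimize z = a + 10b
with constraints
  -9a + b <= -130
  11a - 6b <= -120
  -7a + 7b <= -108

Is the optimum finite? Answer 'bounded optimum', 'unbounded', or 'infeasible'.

The boundaries -9a + b = -130 and 11a - 6b = -120 meet at (900/43, 2510/43), but that point violates -7a + 7b ≤ -108. Every candidate vertex is excluded by some other constraint, so the feasible region is empty.

infeasible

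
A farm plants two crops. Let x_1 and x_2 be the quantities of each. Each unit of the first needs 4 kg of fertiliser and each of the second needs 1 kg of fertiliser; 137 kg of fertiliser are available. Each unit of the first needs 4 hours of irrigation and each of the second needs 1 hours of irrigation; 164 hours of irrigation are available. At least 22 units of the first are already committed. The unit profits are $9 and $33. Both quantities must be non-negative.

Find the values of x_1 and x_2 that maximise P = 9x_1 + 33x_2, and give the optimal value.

Feasible corners and P = 9x_1 + 33x_2:
  (137/4, 0) → P = 1233/4
  (22, 0) → P = 198
  (22, 49) → P = 1815

x_1 = 22, x_2 = 49, maximum P = 1815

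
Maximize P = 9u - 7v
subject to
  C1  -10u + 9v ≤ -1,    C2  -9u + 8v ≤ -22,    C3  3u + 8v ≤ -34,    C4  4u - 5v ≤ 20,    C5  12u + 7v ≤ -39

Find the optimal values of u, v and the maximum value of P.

Corner points and P = 9u - 7v:
  (-1, -31/8) → P = 145/8
  (-50/13, -92/13) → P = 194/13
  (-74/75, -97/25) → P = 457/25
  (-5/8, -9/2) → P = 207/8

The binding constraints are 4u - 5v = 20 and 12u + 7v = -39.
Solving simultaneously gives u = -5/8, v = -9/2.

u = -5/8, v = -9/2, maximum P = 207/8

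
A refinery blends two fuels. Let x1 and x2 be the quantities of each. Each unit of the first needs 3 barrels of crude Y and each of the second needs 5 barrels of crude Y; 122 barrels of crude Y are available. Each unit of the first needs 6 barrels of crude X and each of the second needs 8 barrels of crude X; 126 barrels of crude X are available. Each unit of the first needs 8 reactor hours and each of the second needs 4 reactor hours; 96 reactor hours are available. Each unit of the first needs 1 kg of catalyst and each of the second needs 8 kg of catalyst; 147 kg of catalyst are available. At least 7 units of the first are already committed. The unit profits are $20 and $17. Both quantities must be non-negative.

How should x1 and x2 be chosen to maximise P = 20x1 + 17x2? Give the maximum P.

x1 = 7, x2 = 10, maximum P = 310

Feasible corners and P = 20x1 + 17x2:
  (12, 0) → P = 240
  (7, 0) → P = 140
  (7, 10) → P = 310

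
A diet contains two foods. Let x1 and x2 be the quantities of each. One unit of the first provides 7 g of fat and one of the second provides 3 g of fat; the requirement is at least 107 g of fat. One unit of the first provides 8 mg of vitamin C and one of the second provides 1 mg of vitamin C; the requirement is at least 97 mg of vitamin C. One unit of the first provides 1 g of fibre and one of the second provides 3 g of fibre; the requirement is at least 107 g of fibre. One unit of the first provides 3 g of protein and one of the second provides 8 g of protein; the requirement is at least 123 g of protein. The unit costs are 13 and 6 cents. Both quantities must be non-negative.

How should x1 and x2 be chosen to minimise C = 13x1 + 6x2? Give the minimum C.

Corner points and C = 13x1 + 6x2:
  (0, 97) → C = 582
  (107, 0) → C = 1391
  (8, 33) → C = 302
The feasible region is unbounded (it extends along (0, 1), (1, 0)), but C strictly increases along every unbounded feasible direction, so there is no improving ray and the minimum is attained at a vertex.

At the optimal vertex, 8x1 + x2 = 97 and x1 + 3x2 = 107.
Solving simultaneously gives x1 = 8, x2 = 33.

x1 = 8, x2 = 33, minimum C = 302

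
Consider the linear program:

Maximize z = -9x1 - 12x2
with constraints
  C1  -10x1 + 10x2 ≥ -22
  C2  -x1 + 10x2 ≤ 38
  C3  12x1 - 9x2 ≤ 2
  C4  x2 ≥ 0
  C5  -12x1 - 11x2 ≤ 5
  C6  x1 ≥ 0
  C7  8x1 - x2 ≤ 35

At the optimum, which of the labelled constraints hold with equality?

C4 and C6

Vertices and z = -9x1 - 12x2:
  (362/111, 458/111) → z = -2918/37
  (0, 19/5) → z = -228/5
  (1/6, 0) → z = -3/2
  (0, 0) → z = 0

The maximum is at (0, 0). Substituting into each constraint, equality holds for C4 and C6; the remaining constraints have slack.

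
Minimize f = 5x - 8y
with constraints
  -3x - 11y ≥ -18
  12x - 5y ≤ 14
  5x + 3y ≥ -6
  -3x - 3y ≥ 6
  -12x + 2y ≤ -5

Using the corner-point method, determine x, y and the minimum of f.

Corner points and f = 5x - 8y:
  (12/61, -142/61) → f = 1196/61
  (4/17, -38/17) → f = 324/17
  (3/46, -97/46) → f = 791/46
  (1/14, -29/14) → f = 237/14

x = 1/14, y = -29/14, minimum f = 237/14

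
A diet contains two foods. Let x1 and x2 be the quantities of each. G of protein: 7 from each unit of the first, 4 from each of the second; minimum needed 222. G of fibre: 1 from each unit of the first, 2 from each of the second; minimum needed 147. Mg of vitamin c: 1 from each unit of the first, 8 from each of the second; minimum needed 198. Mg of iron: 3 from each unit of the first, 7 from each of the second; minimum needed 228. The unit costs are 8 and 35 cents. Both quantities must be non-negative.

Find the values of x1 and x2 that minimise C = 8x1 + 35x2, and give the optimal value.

x1 = 130, x2 = 17/2, minimum C = 2675/2

Vertices and C = 8x1 + 35x2:
  (0, 147/2) → C = 5145/2
  (198, 0) → C = 1584
  (130, 17/2) → C = 2675/2
The feasible region is unbounded (it extends along (0, 1), (1, 0)), but C strictly increases along every unbounded feasible direction, so there is no improving ray and the minimum is attained at a vertex.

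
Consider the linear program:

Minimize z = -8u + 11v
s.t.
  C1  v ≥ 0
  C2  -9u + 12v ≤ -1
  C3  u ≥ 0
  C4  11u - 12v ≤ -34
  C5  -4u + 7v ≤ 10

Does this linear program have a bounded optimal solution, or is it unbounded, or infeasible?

The boundaries v = 0 and -9u + 12v = -1 meet at (1/9, 0), but that point violates 11u - 12v ≤ -34. Every candidate vertex is excluded by some other constraint, so the feasible region is empty.

infeasible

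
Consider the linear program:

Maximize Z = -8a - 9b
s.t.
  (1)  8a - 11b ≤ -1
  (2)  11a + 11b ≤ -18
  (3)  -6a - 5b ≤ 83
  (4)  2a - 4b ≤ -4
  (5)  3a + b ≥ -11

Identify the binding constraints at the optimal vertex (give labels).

Corner points and Z = -8a - 9b:
  (-58/33, 4/33) → Z = 428/33
  (-103/22, 67/22) → Z = 221/22
  (-24/7, -5/7) → Z = 237/7

The maximum is at (-24/7, -5/7). Substituting into each constraint, equality holds for (4) and (5); the remaining constraints have slack.

(4) and (5)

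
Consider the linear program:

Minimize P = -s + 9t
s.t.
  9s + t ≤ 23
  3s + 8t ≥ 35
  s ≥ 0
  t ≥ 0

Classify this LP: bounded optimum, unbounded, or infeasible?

Corner points and P = -s + 9t:
  (149/69, 82/23) → P = 2065/69
  (0, 23) → P = 207
  (0, 35/8) → P = 315/8
The feasible region has finitely many vertices and no improving ray; the minimum is 2065/69 at (149/69, 82/23).

bounded optimum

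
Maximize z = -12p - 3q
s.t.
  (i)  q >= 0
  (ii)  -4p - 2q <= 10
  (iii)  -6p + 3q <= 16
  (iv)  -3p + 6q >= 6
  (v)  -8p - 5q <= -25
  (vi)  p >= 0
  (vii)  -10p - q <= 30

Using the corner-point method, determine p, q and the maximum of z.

p = 0, q = 5, maximum z = -15

Extreme points and z = -12p - 3q:
  (0, 16/3) → z = -16
  (40/21, 41/21) → z = -201/7
  (0, 5) → z = -15
The feasible region is unbounded (it extends along (1, 2), (2, 1)), but z strictly decreases along every unbounded feasible direction, so there is no improving ray and the maximum is attained at a vertex.

The binding constraints are -8p - 5q = -25 and p = 0.
Solving simultaneously gives p = 0, q = 5.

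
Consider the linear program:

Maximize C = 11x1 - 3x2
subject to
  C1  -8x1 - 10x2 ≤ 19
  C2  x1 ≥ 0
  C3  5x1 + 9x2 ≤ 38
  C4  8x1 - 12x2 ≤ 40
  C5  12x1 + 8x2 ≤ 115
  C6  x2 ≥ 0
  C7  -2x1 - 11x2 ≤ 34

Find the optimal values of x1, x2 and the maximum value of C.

The optimum lies where 5x1 + 9x2 = 38 and 8x1 - 12x2 = 40.
Solving simultaneously gives x1 = 68/11, x2 = 26/33.

x1 = 68/11, x2 = 26/33, maximum C = 722/11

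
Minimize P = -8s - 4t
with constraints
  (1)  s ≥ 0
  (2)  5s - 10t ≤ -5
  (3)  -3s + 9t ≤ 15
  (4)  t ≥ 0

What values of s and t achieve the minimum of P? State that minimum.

s = 7, t = 4, minimum P = -72

The binding constraints are 5s - 10t = -5 and -3s + 9t = 15.
Solving simultaneously gives s = 7, t = 4.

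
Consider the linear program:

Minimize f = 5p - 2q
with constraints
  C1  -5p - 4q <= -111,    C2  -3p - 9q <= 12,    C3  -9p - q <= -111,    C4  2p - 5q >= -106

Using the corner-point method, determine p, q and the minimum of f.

p = 449/47, q = 1176/47, minimum f = -107/47

The feasible region is unbounded (it extends along (3, -1), (5, 2)), but f strictly increases along every unbounded feasible direction, so there is no improving ray and the minimum is attained at a vertex.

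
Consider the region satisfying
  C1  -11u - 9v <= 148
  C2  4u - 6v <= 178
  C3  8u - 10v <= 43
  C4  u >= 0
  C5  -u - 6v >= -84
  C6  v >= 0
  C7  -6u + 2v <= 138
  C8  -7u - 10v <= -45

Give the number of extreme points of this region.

4

Intersecting each pair of boundary lines and keeping only the points that satisfy every inequality leaves:
  (549/29, 629/58)
  (88/15, 59/150)
  (0, 14)
  (0, 9/2)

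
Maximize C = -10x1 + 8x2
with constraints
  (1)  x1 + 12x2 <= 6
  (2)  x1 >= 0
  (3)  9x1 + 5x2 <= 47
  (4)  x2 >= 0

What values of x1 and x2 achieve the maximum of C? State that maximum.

x1 = 0, x2 = 1/2, maximum C = 4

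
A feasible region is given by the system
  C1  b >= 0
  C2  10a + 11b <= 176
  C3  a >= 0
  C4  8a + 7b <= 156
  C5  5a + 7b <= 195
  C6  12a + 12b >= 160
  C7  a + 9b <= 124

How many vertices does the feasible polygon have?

5

Pairwise boundary intersections that survive every other constraint:
  (88/5, 0)
  (40/3, 0)
  (220/79, 1064/79)
  (0, 40/3)
  (0, 124/9)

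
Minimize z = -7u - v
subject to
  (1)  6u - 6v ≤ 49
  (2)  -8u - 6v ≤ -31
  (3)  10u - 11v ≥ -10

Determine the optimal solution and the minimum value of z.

Extreme points and z = -7u - v:
  (40/7, -103/42) → z = -1577/42
  (599/6, 275/3) → z = -1581/2
  (281/148, 195/74) → z = -2357/148

The optimum lies where 6u - 6v = 49 and 10u - 11v = -10.
Solving simultaneously gives u = 599/6, v = 275/3.

u = 599/6, v = 275/3, minimum z = -1581/2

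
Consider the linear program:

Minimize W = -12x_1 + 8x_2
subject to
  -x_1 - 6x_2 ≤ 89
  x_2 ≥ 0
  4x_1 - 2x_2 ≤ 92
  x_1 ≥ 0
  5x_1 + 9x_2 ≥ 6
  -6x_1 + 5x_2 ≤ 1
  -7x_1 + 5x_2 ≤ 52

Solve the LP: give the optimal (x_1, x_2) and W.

x_1 = 23, x_2 = 0, minimum W = -276

Extreme points and W = -12x_1 + 8x_2:
  (23, 0) → W = -276
  (6/5, 0) → W = -72/5
  (231/4, 139/2) → W = -137
  (21/79, 41/79) → W = 76/79

The optimum lies where x_2 = 0 and 4x_1 - 2x_2 = 92.
Solving simultaneously gives x_1 = 23, x_2 = 0.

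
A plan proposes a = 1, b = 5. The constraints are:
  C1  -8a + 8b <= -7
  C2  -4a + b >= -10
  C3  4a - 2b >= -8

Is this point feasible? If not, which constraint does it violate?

not feasible — violates C1

Constraint C1: -8a + 8b = 32, which is not ≤ -7. All other constraints are satisfied.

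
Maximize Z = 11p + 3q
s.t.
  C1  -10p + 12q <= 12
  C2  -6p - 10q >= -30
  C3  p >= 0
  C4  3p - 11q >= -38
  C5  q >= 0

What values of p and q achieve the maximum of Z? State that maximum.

p = 5, q = 0, maximum Z = 55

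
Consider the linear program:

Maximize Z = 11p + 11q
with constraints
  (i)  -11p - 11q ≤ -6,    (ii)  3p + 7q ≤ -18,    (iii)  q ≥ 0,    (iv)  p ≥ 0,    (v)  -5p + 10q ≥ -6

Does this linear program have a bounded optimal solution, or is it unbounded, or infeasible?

infeasible

The boundaries -11p - 11q = -6 and q = 0 meet at (6/11, 0), but that point violates 3p + 7q ≤ -18. Every candidate vertex is excluded by some other constraint, so the feasible region is empty.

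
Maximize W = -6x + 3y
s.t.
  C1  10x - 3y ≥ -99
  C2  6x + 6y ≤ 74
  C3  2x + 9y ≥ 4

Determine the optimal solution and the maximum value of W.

Extreme points and W = -6x + 3y:
  (-62/13, 667/39) → W = 1039/13
  (-293/32, 119/48) → W = 499/8
  (107/7, -62/21) → W = -704/7

x = -62/13, y = 667/39, maximum W = 1039/13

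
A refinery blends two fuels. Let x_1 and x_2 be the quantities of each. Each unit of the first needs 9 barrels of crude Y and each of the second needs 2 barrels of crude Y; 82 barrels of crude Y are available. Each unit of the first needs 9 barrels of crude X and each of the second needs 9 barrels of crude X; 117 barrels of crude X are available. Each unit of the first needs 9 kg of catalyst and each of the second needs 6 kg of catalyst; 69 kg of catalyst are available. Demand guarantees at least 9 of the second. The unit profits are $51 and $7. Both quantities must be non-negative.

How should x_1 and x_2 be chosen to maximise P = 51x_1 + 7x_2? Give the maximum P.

Extreme points and P = 51x_1 + 7x_2:
  (0, 23/2) → P = 161/2
  (0, 9) → P = 63
  (5/3, 9) → P = 148

The optimum lies where 9x_1 + 6x_2 = 69 and x_2 = 9.
Solving simultaneously gives x_1 = 5/3, x_2 = 9.

x_1 = 5/3, x_2 = 9, maximum P = 148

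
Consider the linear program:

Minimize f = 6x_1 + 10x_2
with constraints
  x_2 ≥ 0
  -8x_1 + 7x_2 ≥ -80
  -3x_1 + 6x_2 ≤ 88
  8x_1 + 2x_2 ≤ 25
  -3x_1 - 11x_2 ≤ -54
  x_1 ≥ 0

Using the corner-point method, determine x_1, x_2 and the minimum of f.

x_1 = 0, x_2 = 54/11, minimum f = 540/11

Corner points and f = 6x_1 + 10x_2:
  (167/82, 357/82) → f = 2286/41
  (0, 25/2) → f = 125
  (0, 54/11) → f = 540/11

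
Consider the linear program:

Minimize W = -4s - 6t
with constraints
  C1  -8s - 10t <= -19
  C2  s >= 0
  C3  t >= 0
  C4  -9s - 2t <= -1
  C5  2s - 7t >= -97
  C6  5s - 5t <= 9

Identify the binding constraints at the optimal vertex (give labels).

Corner points and W = -4s - 6t:
  (0, 19/10) → W = -57/5
  (37/18, 23/90) → W = -439/45
  (0, 97/7) → W = -582/7
  (548/25, 503/25) → W = -1042/5

The minimum is at (548/25, 503/25). Substituting into each constraint, equality holds for C5 and C6; the remaining constraints have slack.

C5 and C6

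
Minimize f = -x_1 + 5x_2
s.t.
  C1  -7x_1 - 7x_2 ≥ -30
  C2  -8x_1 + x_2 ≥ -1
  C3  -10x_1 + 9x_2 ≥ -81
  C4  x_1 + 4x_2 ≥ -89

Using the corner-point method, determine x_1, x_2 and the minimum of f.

x_1 = -477/49, x_2 = -971/49, minimum f = -4378/49

Vertices and f = -x_1 + 5x_2:
  (37/63, 233/63) → f = 376/21
  (-36/31, -319/31) → f = -1559/31
  (-477/49, -971/49) → f = -4378/49
The feasible region is unbounded (it extends along (-4, 1), (-1, 1)), but f strictly increases along every unbounded feasible direction, so there is no improving ray and the minimum is attained at a vertex.

At the optimal vertex, -10x_1 + 9x_2 = -81 and x_1 + 4x_2 = -89.
Solving simultaneously gives x_1 = -477/49, x_2 = -971/49.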